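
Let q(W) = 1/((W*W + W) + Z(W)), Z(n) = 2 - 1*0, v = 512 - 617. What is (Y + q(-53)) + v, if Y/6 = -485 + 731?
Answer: 3781219/2758 ≈ 1371.0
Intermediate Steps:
v = -105
Y = 1476 (Y = 6*(-485 + 731) = 6*246 = 1476)
Z(n) = 2 (Z(n) = 2 + 0 = 2)
q(W) = 1/(2 + W + W²) (q(W) = 1/((W*W + W) + 2) = 1/((W² + W) + 2) = 1/((W + W²) + 2) = 1/(2 + W + W²))
(Y + q(-53)) + v = (1476 + 1/(2 - 53 + (-53)²)) - 105 = (1476 + 1/(2 - 53 + 2809)) - 105 = (1476 + 1/2758) - 105 = 4070809/2758 - 105 = 3781219/2758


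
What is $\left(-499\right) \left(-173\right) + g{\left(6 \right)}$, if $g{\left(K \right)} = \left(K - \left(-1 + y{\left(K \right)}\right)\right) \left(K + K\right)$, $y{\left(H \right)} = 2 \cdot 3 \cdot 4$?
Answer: $86123$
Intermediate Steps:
$y{\left(H \right)} = 24$ ($y{\left(H \right)} = 6 \cdot 4 = 24$)
$g{\left(K \right)} = 2 K \left(-23 + K\right)$ ($g{\left(K \right)} = \left(K + \left(1 - 24\right)\right) \left(K + K\right) = \left(K + \left(1 - 24\right)\right) 2 K = \left(K - 23\right) 2 K = \left(-23 + K\right) 2 K = 2 K \left(-23 + K\right)$)
$\left(-499\right) \left(-173\right) + g{\left(6 \right)} = \left(-499\right) \left(-173\right) + 2 \cdot 6 \left(-23 + 6\right) = 86327 + 2 \cdot 6 \left(-17\right) = 86327 - 204 = 86123$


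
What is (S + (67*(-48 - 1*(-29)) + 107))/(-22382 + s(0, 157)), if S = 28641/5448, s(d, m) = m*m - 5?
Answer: -2107909/4107792 ≈ -0.51315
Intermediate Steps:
s(d, m) = -5 + m² (s(d, m) = m² - 5 = -5 + m²)
S = 9547/1816 (S = 28641*(1/5448) = 9547/1816 ≈ 5.2572)
(S + (67*(-48 - 1*(-29)) + 107))/(-22382 + s(0, 157)) = (9547/1816 + (67*(-48 - 1*(-29)) + 107))/(-22382 + (-5 + 157²)) = (9547/1816 + (67*(-48 + 29) + 107))/(-22382 + (-5 + 24649)) = (9547/1816 + (67*(-19) + 107))/(-22382 + 24644) = (9547/1816 + (-1273 + 107))/2262 = (9547/1816 - 1166)*(1/2262) = -2107909/1816*1/2262 = -2107909/4107792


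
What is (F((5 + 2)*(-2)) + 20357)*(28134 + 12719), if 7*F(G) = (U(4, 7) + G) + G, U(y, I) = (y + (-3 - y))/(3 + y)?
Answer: 40742451782/49 ≈ 8.3148e+8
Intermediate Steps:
U(y, I) = -3/(3 + y)
F(G) = -3/49 + 2*G/7 (F(G) = ((-3/(3 + 4) + G) + G)/7 = ((-3/7 + G) + G)/7 = (-3/7 + 2*G)/7 = -3/49 + 2*G/7)
(F((5 + 2)*(-2)) + 20357)*(28134 + 12719) = ((-3/49 + 2*((5 + 2)*(-2))/7) + 20357)*(28134 + 12719) = ((-3/49 + 2*(7*(-2))/7) + 20357)*40853 = ((-3/49 + (2/7)*(-14)) + 20357)*40853 = ((-3/49 - 4) + 20357)*40853 = (-199/49 + 20357)*40853 = (997294/49)*40853 = 40742451782/49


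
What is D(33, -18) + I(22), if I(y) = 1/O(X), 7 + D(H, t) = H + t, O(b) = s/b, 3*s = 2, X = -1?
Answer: 13/2 ≈ 6.5000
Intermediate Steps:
s = ⅔ (s = (⅓)*2 = ⅔ ≈ 0.66667)
O(b) = 2/(3*b)
D(H, t) = -7 + H + t (D(H, t) = -7 + (H + t) = -7 + H + t)
I(y) = -3/2 (I(y) = 1/((⅔)/(-1)) = 1/((⅔)*(-1)) = 1/(-⅔) = -3/2)
D(33, -18) + I(22) = (-7 + 33 - 18) - 3/2 = 8 - 3/2 = 13/2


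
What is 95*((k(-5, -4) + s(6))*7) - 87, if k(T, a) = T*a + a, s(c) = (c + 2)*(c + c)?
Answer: 74393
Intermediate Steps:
s(c) = 2*c*(2 + c) (s(c) = (2 + c)*(2*c) = 2*c*(2 + c))
k(T, a) = a + T*a
95*((k(-5, -4) + s(6))*7) - 87 = 95*((-4*(1 - 5) + 2*6*(2 + 6))*7) - 87 = 95*((-4*(-4) + 2*6*8)*7) - 87 = 95*((16 + 96)*7) - 87 = 95*(112*7) - 87 = 95*784 - 87 = 74480 - 87 = 74393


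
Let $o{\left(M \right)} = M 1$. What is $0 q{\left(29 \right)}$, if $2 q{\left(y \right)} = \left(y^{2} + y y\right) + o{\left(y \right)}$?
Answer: $0$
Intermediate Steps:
$o{\left(M \right)} = M$
$q{\left(y \right)} = y^{2} + \frac{y}{2}$ ($q{\left(y \right)} = \frac{\left(y^{2} + y y\right) + y}{2} = \frac{\left(y^{2} + y^{2}\right) + y}{2} = \frac{2 y^{2} + y}{2} = \frac{y + 2 y^{2}}{2} = y^{2} + \frac{y}{2}$)
$0 q{\left(29 \right)} = 0 \cdot 29 \left(\frac{1}{2} + 29\right) = 0 \cdot 29 \cdot \frac{59}{2} = 0 \cdot \frac{1711}{2} = 0$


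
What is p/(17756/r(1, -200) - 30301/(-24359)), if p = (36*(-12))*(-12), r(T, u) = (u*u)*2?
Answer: 841847040000/238049867 ≈ 3536.4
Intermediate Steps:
r(T, u) = 2*u² (r(T, u) = u²*2 = 2*u²)
p = 5184 (p = -432*(-12) = 5184)
p/(17756/r(1, -200) - 30301/(-24359)) = 5184/(17756/((2*(-200)²)) - 30301/(-24359)) = 5184/(17756/((2*40000)) - 30301*(-1/24359)) = 5184/(17756/80000 + 30301/24359) = 5184/(17756*(1/80000) + 30301/24359) = 5184/(4439/20000 + 30301/24359) = 5184/(714149601/487180000) = 5184*(487180000/714149601) = 841847040000/238049867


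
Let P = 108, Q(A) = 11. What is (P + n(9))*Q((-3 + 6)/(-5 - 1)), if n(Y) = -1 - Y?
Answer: 1078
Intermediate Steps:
(P + n(9))*Q((-3 + 6)/(-5 - 1)) = (108 + (-1 - 1*9))*11 = (108 + (-1 - 9))*11 = (108 - 10)*11 = 98*11 = 1078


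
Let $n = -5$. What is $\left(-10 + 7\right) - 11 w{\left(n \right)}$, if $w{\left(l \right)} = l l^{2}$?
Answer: $1372$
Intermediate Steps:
$w{\left(l \right)} = l^{3}$
$\left(-10 + 7\right) - 11 w{\left(n \right)} = \left(-10 + 7\right) - 11 \left(-5\right)^{3} = -3 - -1375 = -3 + 1375 = 1372$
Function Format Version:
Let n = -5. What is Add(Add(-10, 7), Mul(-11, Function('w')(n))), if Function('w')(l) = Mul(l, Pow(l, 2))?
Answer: 1372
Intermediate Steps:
Function('w')(l) = Pow(l, 3)
Add(Add(-10, 7), Mul(-11, Function('w')(n))) = Add(Add(-10, 7), Mul(-11, Pow(-5, 3))) = Add(-3, Mul(-11, -125)) = Add(-3, 1375) = 1372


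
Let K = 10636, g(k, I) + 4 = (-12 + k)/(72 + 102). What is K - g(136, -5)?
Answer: 925618/87 ≈ 10639.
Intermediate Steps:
g(k, I) = -118/29 + k/174 (g(k, I) = -4 + (-12 + k)/(72 + 102) = -4 + (-12 + k)/174 = -4 + (-12 + k)*(1/174) = -4 + (-2/29 + k/174) = -118/29 + k/174)
K - g(136, -5) = 10636 - (-118/29 + (1/174)*136) = 10636 - (-118/29 + 68/87) = 10636 - 1*(-286/87) = 10636 + 286/87 = 925618/87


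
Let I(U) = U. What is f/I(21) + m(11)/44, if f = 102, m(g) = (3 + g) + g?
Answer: 1671/308 ≈ 5.4253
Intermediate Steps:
m(g) = 3 + 2*g
f/I(21) + m(11)/44 = 102/21 + (3 + 2*11)/44 = 102*(1/21) + (3 + 22)*(1/44) = 34/7 + 25*(1/44) = 34/7 + 25/44 = 1671/308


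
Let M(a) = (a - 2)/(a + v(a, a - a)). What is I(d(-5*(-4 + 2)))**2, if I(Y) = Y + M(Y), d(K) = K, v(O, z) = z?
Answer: 2916/25 ≈ 116.64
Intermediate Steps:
M(a) = (-2 + a)/a (M(a) = (a - 2)/(a + (a - a)) = (-2 + a)/(a + 0) = (-2 + a)/a)
I(Y) = Y + (-2 + Y)/Y
I(d(-5*(-4 + 2)))**2 = (1 - 5*(-4 + 2) - 2*(-1/(5*(-4 + 2))))**2 = (1 - 5*(-2) - 2/((-5*(-2))))**2 = (1 + 10 - 2/10)**2 = (1 + 10 - 2*1/10)**2 = (1 + 10 - 1/5)**2 = (54/5)**2 = 2916/25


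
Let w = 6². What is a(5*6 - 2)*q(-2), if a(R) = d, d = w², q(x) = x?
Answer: -2592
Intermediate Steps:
w = 36
d = 1296 (d = 36² = 1296)
a(R) = 1296
a(5*6 - 2)*q(-2) = 1296*(-2) = -2592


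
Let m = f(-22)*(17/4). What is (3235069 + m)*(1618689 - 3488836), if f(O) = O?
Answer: -12099759452797/2 ≈ -6.0499e+12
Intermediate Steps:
m = -187/2 (m = -374/4 = -22*17/4 = -187/2 ≈ -93.500)
(3235069 + m)*(1618689 - 3488836) = (3235069 - 187/2)*(1618689 - 3488836) = (6469951/2)*(-1870147) = -12099759452797/2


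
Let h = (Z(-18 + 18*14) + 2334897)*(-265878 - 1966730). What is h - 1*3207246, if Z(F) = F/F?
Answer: -5212915161230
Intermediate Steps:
Z(F) = 1
h = -5212911953984 (h = (1 + 2334897)*(-265878 - 1966730) = 2334898*(-2232608) = -5212911953984)
h - 1*3207246 = -5212911953984 - 1*3207246 = -5212911953984 - 3207246 = -5212915161230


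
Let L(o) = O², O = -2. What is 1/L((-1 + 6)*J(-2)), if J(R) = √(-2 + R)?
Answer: ¼ ≈ 0.25000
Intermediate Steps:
L(o) = 4 (L(o) = (-2)² = 4)
1/L((-1 + 6)*J(-2)) = 1/4 = ¼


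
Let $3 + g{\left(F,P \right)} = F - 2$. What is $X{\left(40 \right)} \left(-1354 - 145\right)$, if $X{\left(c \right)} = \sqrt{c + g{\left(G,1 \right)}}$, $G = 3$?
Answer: $- 1499 \sqrt{38} \approx -9240.5$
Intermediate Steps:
$g{\left(F,P \right)} = -5 + F$ ($g{\left(F,P \right)} = -3 + \left(F - 2\right) = -3 + \left(-2 + F\right) = -5 + F$)
$X{\left(c \right)} = \sqrt{-2 + c}$ ($X{\left(c \right)} = \sqrt{c + \left(-5 + 3\right)} = \sqrt{c - 2} = \sqrt{-2 + c}$)
$X{\left(40 \right)} \left(-1354 - 145\right) = \sqrt{-2 + 40} \left(-1354 - 145\right) = \sqrt{38} \left(-1499\right) = - 1499 \sqrt{38}$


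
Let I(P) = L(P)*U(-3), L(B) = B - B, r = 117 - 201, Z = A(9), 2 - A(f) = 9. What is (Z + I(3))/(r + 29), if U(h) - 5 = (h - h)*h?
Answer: 7/55 ≈ 0.12727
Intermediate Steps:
A(f) = -7 (A(f) = 2 - 1*9 = 2 - 9 = -7)
Z = -7
r = -84
L(B) = 0
U(h) = 5 (U(h) = 5 + (h - h)*h = 5 + 0*h = 5 + 0 = 5)
I(P) = 0 (I(P) = 0*5 = 0)
(Z + I(3))/(r + 29) = (-7 + 0)/(-84 + 29) = -7/(-55) = -7*(-1/55) = 7/55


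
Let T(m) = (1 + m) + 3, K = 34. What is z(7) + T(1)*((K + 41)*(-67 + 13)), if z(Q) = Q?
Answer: -20243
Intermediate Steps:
T(m) = 4 + m
z(7) + T(1)*((K + 41)*(-67 + 13)) = 7 + (4 + 1)*((34 + 41)*(-67 + 13)) = 7 + 5*(75*(-54)) = 7 + 5*(-4050) = 7 - 20250 = -20243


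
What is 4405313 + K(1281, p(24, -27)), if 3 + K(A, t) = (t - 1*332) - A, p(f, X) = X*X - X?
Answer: 4404453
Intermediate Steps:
p(f, X) = X² - X
K(A, t) = -335 + t - A (K(A, t) = -3 + ((t - 1*332) - A) = -3 + ((t - 332) - A) = -3 + ((-332 + t) - A) = -3 + (-332 + t - A) = -335 + t - A)
4405313 + K(1281, p(24, -27)) = 4405313 + (-335 - 27*(-1 - 27) - 1*1281) = 4405313 + (-335 - 27*(-28) - 1281) = 4405313 + (-335 + 756 - 1281) = 4405313 - 860 = 4404453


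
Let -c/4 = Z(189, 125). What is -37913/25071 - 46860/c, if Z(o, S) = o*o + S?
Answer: -1065322633/898695066 ≈ -1.1854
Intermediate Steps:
Z(o, S) = S + o**2 (Z(o, S) = o**2 + S = S + o**2)
c = -143384 (c = -4*(125 + 189**2) = -4*(125 + 35721) = -4*35846 = -143384)
-37913/25071 - 46860/c = -37913/25071 - 46860/(-143384) = -37913*1/25071 - 46860*(-1/143384) = -37913/25071 + 11715/35846 = -1065322633/898695066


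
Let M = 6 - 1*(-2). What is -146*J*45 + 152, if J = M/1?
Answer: -52408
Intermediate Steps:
M = 8 (M = 6 + 2 = 8)
J = 8 (J = 8/1 = 8*1 = 8)
-146*J*45 + 152 = -1168*45 + 152 = -146*360 + 152 = -52560 + 152 = -52408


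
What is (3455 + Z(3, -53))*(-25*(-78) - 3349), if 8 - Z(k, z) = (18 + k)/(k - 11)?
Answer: -38787275/8 ≈ -4.8484e+6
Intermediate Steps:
Z(k, z) = 8 - (18 + k)/(-11 + k) (Z(k, z) = 8 - (18 + k)/(k - 11) = 8 - (18 + k)/(-11 + k))
(3455 + Z(3, -53))*(-25*(-78) - 3349) = (3455 + (-106 + 7*3)/(-11 + 3))*(-25*(-78) - 3349) = (3455 + (-106 + 21)/(-8))*(1950 - 3349) = (3455 - ⅛*(-85))*(-1399) = (3455 + 85/8)*(-1399) = (27725/8)*(-1399) = -38787275/8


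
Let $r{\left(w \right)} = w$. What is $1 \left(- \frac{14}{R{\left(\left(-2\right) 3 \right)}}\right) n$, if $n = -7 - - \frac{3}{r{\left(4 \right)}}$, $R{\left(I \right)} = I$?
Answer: $- \frac{175}{12} \approx -14.583$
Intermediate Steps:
$n = - \frac{25}{4}$ ($n = -7 - - \frac{3}{4} = -7 + \frac{3}{4} = - \frac{25}{4} \approx -6.25$)
$1 \left(- \frac{14}{R{\left(\left(-2\right) 3 \right)}}\right) n = 1 \left(- \frac{14}{\left(-2\right) 3}\right) \left(- \frac{25}{4}\right) = 1 \left(- \frac{14}{-6}\right) \left(- \frac{25}{4}\right) = 1 \left(\left(-14\right) \left(- \frac{1}{6}\right)\right) \left(- \frac{25}{4}\right) = 1 \cdot \frac{7}{3} \left(- \frac{25}{4}\right) = \frac{7}{3} \left(- \frac{25}{4}\right) = - \frac{175}{12}$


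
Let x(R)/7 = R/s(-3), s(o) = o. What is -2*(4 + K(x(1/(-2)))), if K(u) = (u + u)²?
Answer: -170/9 ≈ -18.889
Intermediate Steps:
x(R) = -7*R/3 (x(R) = 7*(R/(-3)) = 7*(R*(-⅓)) = 7*(-R/3) = -7*R/3)
K(u) = 4*u² (K(u) = (2*u)² = 4*u²)
-2*(4 + K(x(1/(-2)))) = -2*(4 + 4*(-7/3/(-2))²) = -2*(4 + 4*(-7/3*(-½))²) = -2*(4 + 4*(7/6)²) = -2*(4 + 4*(49/36)) = -2*(4 + 49/9) = -2*85/9 = -170/9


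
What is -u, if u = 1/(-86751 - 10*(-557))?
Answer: 1/81181 ≈ 1.2318e-5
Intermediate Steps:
u = -1/81181 (u = 1/(-86751 + 5570) = 1/(-81181) = -1/81181 ≈ -1.2318e-5)
-u = -1*(-1/81181) = 1/81181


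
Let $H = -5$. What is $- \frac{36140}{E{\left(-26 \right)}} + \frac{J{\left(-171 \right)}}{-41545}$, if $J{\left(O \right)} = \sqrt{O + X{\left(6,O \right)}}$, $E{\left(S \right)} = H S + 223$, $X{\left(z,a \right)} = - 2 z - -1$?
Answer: $- \frac{36140}{353} - \frac{i \sqrt{182}}{41545} \approx -102.38 - 0.00032473 i$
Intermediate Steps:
$X{\left(z,a \right)} = 1 - 2 z$ ($X{\left(z,a \right)} = - 2 z + 1 = 1 - 2 z$)
$E{\left(S \right)} = 223 - 5 S$ ($E{\left(S \right)} = - 5 S + 223 = 223 - 5 S$)
$J{\left(O \right)} = \sqrt{-11 + O}$ ($J{\left(O \right)} = \sqrt{O + \left(1 - 12\right)} = \sqrt{O - 11} = \sqrt{-11 + O}$)
$- \frac{36140}{E{\left(-26 \right)}} + \frac{J{\left(-171 \right)}}{-41545} = - \frac{36140}{223 - -130} + \frac{\sqrt{-11 - 171}}{-41545} = - \frac{36140}{223 + 130} + \sqrt{-182} \left(- \frac{1}{41545}\right) = - \frac{36140}{353} + i \sqrt{182} \left(- \frac{1}{41545}\right) = \left(-36140\right) \frac{1}{353} - \frac{i \sqrt{182}}{41545} = - \frac{36140}{353} - \frac{i \sqrt{182}}{41545}$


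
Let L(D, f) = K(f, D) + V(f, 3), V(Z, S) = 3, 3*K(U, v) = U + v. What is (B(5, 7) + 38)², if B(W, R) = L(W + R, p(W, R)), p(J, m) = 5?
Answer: 19600/9 ≈ 2177.8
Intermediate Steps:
K(U, v) = U/3 + v/3 (K(U, v) = (U + v)/3 = U/3 + v/3)
L(D, f) = 3 + D/3 + f/3 (L(D, f) = (f/3 + D/3) + 3 = (D/3 + f/3) + 3 = 3 + D/3 + f/3)
B(W, R) = 14/3 + R/3 + W/3 (B(W, R) = 3 + (W + R)/3 + (⅓)*5 = 3 + (R + W)/3 + 5/3 = 3 + (R/3 + W/3) + 5/3 = 14/3 + R/3 + W/3)
(B(5, 7) + 38)² = ((14/3 + (⅓)*7 + (⅓)*5) + 38)² = ((14/3 + 7/3 + 5/3) + 38)² = (26/3 + 38)² = (140/3)² = 19600/9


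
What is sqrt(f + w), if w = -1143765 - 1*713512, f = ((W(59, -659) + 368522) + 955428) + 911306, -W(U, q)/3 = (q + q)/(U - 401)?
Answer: 4*sqrt(76751013)/57 ≈ 614.79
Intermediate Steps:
W(U, q) = -6*q/(-401 + U) (W(U, q) = -3*(q + q)/(U - 401) = -3*2*q/(-401 + U) = -6*q/(-401 + U))
f = 127408933/57 (f = ((-6*(-659)/(-401 + 59) + 368522) + 955428) + 911306 = ((-6*(-659)/(-342) + 368522) + 955428) + 911306 = ((-6*(-659)*(-1/342) + 368522) + 955428) + 911306 = ((-659/57 + 368522) + 955428) + 911306 = (21005095/57 + 955428) + 911306 = 75464491/57 + 911306 = 127408933/57 ≈ 2.2352e+6)
w = -1857277 (w = -1143765 - 713512 = -1857277)
sqrt(f + w) = sqrt(127408933/57 - 1857277) = sqrt(21544144/57) = 4*sqrt(76751013)/57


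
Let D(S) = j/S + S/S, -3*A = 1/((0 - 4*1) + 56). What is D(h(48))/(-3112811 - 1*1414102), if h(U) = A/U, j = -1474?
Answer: -11037313/4526913 ≈ -2.4382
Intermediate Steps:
A = -1/156 (A = -1/(3*((0 - 4*1) + 56)) = -1/(3*((0 - 4) + 56)) = -1/(3*(-4 + 56)) = -⅓/52 = -⅓*1/52 = -1/156 ≈ -0.0064103)
h(U) = -1/(156*U)
D(S) = 1 - 1474/S (D(S) = -1474/S + S/S = -1474/S + 1 = 1 - 1474/S)
D(h(48))/(-3112811 - 1*1414102) = ((-1474 - 1/156/48)/((-1/156/48)))/(-3112811 - 1*1414102) = ((-1474 - 1/156*1/48)/((-1/156*1/48)))/(-3112811 - 1414102) = ((-1474 - 1/7488)/(-1/7488))/(-4526913) = -7488*(-11037313/7488)*(-1/4526913) = 11037313*(-1/4526913) = -11037313/4526913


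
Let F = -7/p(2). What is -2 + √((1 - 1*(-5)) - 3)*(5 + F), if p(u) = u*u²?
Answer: -2 + 33*√3/8 ≈ 5.1447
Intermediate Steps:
p(u) = u³
F = -7/8 (F = -7/(2³) = -7/8 ≈ -0.87500)
-2 + √((1 - 1*(-5)) - 3)*(5 + F) = -2 + √((1 - 1*(-5)) - 3)*(5 - 7/8) = -2 + √((1 + 5) - 3)*(33/8) = -2 + √(6 - 3)*(33/8) = -2 + √3*(33/8) = -2 + 33*√3/8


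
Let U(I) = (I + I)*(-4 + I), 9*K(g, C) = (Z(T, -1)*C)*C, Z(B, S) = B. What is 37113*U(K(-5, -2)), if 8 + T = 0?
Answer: 53838592/27 ≈ 1.9940e+6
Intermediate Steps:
T = -8 (T = -8 + 0 = -8)
K(g, C) = -8*C**2/9 (K(g, C) = ((-8*C)*C)/9 = (-8*C**2)/9 = -8*C**2/9)
U(I) = 2*I*(-4 + I) (U(I) = (2*I)*(-4 + I) = 2*I*(-4 + I))
37113*U(K(-5, -2)) = 37113*(2*(-8/9*(-2)**2)*(-4 - 8/9*(-2)**2)) = 37113*(2*(-8/9*4)*(-4 - 8/9*4)) = 37113*(2*(-32/9)*(-4 - 32/9)) = 37113*(2*(-32/9)*(-68/9)) = 37113*(4352/81) = 53838592/27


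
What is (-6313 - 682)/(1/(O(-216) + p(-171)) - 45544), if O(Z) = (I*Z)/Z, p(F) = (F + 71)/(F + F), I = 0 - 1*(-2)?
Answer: 2742040/17853077 ≈ 0.15359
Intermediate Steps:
I = 2 (I = 0 + 2 = 2)
p(F) = (71 + F)/(2*F) (p(F) = (71 + F)/((2*F)) = (71 + F)*(1/(2*F)) = (71 + F)/(2*F))
O(Z) = 2 (O(Z) = (2*Z)/Z = 2)
(-6313 - 682)/(1/(O(-216) + p(-171)) - 45544) = (-6313 - 682)/(1/(2 + (1/2)*(71 - 171)/(-171)) - 45544) = -6995/(1/(2 + (1/2)*(-1/171)*(-100)) - 45544) = -6995/(1/(2 + 50/171) - 45544) = -6995/(1/(392/171) - 45544) = -6995/(171/392 - 45544) = -6995/(-17853077/392) = -6995*(-392/17853077) = 2742040/17853077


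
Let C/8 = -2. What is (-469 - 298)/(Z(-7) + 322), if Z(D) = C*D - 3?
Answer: -767/431 ≈ -1.7796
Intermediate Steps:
C = -16 (C = 8*(-2) = -16)
Z(D) = -3 - 16*D (Z(D) = -16*D - 3 = -3 - 16*D)
(-469 - 298)/(Z(-7) + 322) = (-469 - 298)/((-3 - 16*(-7)) + 322) = -767/((-3 + 112) + 322) = -767/(109 + 322) = -767/431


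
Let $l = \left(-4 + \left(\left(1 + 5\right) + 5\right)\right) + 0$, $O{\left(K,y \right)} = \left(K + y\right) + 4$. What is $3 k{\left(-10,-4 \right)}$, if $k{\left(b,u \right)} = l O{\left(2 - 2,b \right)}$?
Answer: $-126$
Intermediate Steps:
$O{\left(K,y \right)} = 4 + K + y$
$l = 7$ ($l = \left(-4 + \left(6 + 5\right)\right) + 0 = \left(-4 + 11\right) + 0 = 7 + 0 = 7$)
$k{\left(b,u \right)} = 28 + 7 b$ ($k{\left(b,u \right)} = 7 \left(4 + \left(2 - 2\right) + b\right) = 7 \left(4 + 0 + b\right) = 7 \left(4 + b\right) = 28 + 7 b$)
$3 k{\left(-10,-4 \right)} = 3 \left(28 + 7 \left(-10\right)\right) = 3 \left(28 - 70\right) = 3 \left(-42\right) = -126$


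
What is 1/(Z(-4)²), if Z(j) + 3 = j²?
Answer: 1/169 ≈ 0.0059172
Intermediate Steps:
Z(j) = -3 + j²
1/(Z(-4)²) = 1/((-3 + (-4)²)²) = 1/((-3 + 16)²) = 1/(13²) = 1/169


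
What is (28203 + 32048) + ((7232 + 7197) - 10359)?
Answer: 64321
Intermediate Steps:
(28203 + 32048) + ((7232 + 7197) - 10359) = 60251 + (14429 - 10359) = 60251 + 4070 = 64321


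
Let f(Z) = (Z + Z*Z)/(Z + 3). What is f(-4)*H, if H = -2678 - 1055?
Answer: 44796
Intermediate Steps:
H = -3733
f(Z) = (Z + Z²)/(3 + Z)
f(-4)*H = -4*(1 - 4)/(3 - 4)*(-3733) = -4*(-3)/(-1)*(-3733) = -4*(-1)*(-3)*(-3733) = -12*(-3733) = 44796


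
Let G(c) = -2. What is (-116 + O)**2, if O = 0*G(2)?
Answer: 13456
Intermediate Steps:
O = 0 (O = 0*(-2) = 0)
(-116 + O)**2 = (-116 + 0)**2 = (-116)**2 = 13456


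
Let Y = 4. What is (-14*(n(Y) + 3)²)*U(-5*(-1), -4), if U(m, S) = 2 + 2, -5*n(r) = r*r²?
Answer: -134456/25 ≈ -5378.2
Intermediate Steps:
n(r) = -r³/5 (n(r) = -r*r²/5 = -r³/5)
U(m, S) = 4
(-14*(n(Y) + 3)²)*U(-5*(-1), -4) = -14*(-⅕*4³ + 3)²*4 = -14*(-⅕*64 + 3)²*4 = -14*(-64/5 + 3)²*4 = -14*(-49/5)²*4 = -14*2401/25*4 = -33614/25*4 = -134456/25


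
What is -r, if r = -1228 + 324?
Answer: 904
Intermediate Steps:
r = -904
-r = -1*(-904) = 904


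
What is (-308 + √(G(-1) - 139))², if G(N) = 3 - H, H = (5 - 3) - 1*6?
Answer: 94732 - 1232*I*√33 ≈ 94732.0 - 7077.3*I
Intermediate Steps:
H = -4 (H = 2 - 6 = -4)
G(N) = 7 (G(N) = 3 - 1*(-4) = 3 + 4 = 7)
(-308 + √(G(-1) - 139))² = (-308 + √(7 - 139))² = (-308 + √(-132))² = (-308 + 2*I*√33)²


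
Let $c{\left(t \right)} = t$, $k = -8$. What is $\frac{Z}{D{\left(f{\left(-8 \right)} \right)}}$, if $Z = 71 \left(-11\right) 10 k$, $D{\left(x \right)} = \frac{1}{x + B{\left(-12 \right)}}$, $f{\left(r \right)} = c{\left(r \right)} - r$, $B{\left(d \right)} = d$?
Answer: $-749760$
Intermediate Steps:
$f{\left(r \right)} = 0$ ($f{\left(r \right)} = r - r = 0$)
$D{\left(x \right)} = \frac{1}{-12 + x}$ ($D{\left(x \right)} = \frac{1}{x - 12} = \frac{1}{-12 + x}$)
$Z = 62480$ ($Z = 71 \left(-11\right) 10 \left(-8\right) = 71 \left(\left(-110\right) \left(-8\right)\right) = 71 \cdot 880 = 62480$)
$\frac{Z}{D{\left(f{\left(-8 \right)} \right)}} = \frac{62480}{\frac{1}{-12 + 0}} = \frac{62480}{\frac{1}{-12}} = \frac{62480}{- \frac{1}{12}} = 62480 \left(-12\right) = -749760$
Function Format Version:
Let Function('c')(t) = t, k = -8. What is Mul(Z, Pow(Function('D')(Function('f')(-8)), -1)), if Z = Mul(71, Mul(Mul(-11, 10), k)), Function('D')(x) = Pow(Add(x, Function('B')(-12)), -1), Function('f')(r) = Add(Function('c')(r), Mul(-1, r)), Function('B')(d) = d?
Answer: -749760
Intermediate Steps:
Function('f')(r) = 0 (Function('f')(r) = Add(r, Mul(-1, r)) = 0)
Function('D')(x) = Pow(Add(-12, x), -1) (Function('D')(x) = Pow(Add(x, -12), -1) = Pow(Add(-12, x), -1))
Z = 62480 (Z = Mul(71, Mul(Mul(-11, 10), -8)) = Mul(71, Mul(-110, -8)) = Mul(71, 880) = 62480)
Mul(Z, Pow(Function('D')(Function('f')(-8)), -1)) = Mul(62480, Pow(Pow(Add(-12, 0), -1), -1)) = Mul(62480, Pow(Pow(-12, -1), -1)) = Mul(62480, Pow(Rational(-1, 12), -1)) = Mul(62480, -12) = -749760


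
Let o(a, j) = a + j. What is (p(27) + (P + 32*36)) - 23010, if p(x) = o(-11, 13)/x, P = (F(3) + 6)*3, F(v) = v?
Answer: -589435/27 ≈ -21831.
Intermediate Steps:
P = 27 (P = (3 + 6)*3 = 9*3 = 27)
p(x) = 2/x (p(x) = (-11 + 13)/x = 2/x)
(p(27) + (P + 32*36)) - 23010 = (2/27 + (27 + 32*36)) - 23010 = (2*(1/27) + (27 + 1152)) - 23010 = (2/27 + 1179) - 23010 = 31835/27 - 23010 = -589435/27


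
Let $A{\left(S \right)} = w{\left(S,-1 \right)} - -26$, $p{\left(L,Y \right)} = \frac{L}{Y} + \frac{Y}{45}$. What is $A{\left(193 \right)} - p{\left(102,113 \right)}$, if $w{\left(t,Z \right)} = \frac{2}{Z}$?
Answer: $\frac{104681}{5085} \approx 20.586$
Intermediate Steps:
$p{\left(L,Y \right)} = \frac{Y}{45} + \frac{L}{Y}$ ($p{\left(L,Y \right)} = \frac{L}{Y} + Y \frac{1}{45} = \frac{L}{Y} + \frac{Y}{45} = \frac{Y}{45} + \frac{L}{Y}$)
$A{\left(S \right)} = 24$ ($A{\left(S \right)} = \frac{2}{-1} - -26 = 2 \left(-1\right) + 26 = -2 + 26 = 24$)
$A{\left(193 \right)} - p{\left(102,113 \right)} = 24 - \left(\frac{1}{45} \cdot 113 + \frac{102}{113}\right) = 24 - \left(\frac{113}{45} + 102 \cdot \frac{1}{113}\right) = 24 - \left(\frac{113}{45} + \frac{102}{113}\right) = 24 - \frac{17359}{5085} = \frac{104681}{5085}$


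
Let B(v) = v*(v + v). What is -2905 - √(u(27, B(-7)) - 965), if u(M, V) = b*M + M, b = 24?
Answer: -2905 - I*√290 ≈ -2905.0 - 17.029*I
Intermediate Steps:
B(v) = 2*v² (B(v) = v*(2*v) = 2*v²)
u(M, V) = 25*M (u(M, V) = 24*M + M = 25*M)
-2905 - √(u(27, B(-7)) - 965) = -2905 - √(25*27 - 965) = -2905 - √(675 - 965) = -2905 - √(-290) = -2905 - I*√290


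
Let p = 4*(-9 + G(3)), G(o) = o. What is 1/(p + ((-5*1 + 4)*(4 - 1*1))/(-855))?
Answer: -285/6839 ≈ -0.041673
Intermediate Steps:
p = -24 (p = 4*(-9 + 3) = 4*(-6) = -24)
1/(p + ((-5*1 + 4)*(4 - 1*1))/(-855)) = 1/(-24 + ((-5*1 + 4)*(4 - 1*1))/(-855)) = 1/(-24 + ((-5 + 4)*(4 - 1))*(-1/855)) = 1/(-24 - 1*3*(-1/855)) = 1/(-24 - 3*(-1/855)) = 1/(-24 + 1/285) = 1/(-6839/285) = -285/6839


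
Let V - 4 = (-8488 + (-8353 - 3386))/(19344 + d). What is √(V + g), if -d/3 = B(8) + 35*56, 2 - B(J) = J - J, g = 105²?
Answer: √1997275604190/13458 ≈ 105.01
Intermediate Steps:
g = 11025
B(J) = 2 (B(J) = 2 - (J - J) = 2 - 1*0 = 2 + 0 = 2)
d = -5886 (d = -3*(2 + 35*56) = -3*(2 + 1960) = -3*1962 = -5886)
V = 33605/13458 (V = 4 + (-8488 + (-8353 - 3386))/(19344 - 5886) = 4 + (-8488 - 11739)/13458 = 4 - 20227*1/13458 = 4 - 20227/13458 = 33605/13458 ≈ 2.4970)
√(V + g) = √(33605/13458 + 11025) = √(148408055/13458) = √1997275604190/13458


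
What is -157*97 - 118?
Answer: -15347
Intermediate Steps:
-157*97 - 118 = -15229 - 118 = -15347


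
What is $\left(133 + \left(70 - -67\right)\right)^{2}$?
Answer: $72900$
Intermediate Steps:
$\left(133 + \left(70 - -67\right)\right)^{2} = \left(133 + \left(70 + 67\right)\right)^{2} = \left(133 + 137\right)^{2} = 270^{2} = 72900$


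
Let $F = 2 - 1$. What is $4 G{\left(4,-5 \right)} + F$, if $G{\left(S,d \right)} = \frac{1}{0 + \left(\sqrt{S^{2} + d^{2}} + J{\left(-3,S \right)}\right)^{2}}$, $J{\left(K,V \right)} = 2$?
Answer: $\frac{1549}{1369} - \frac{16 \sqrt{41}}{1369} \approx 1.0566$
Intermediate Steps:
$F = 1$ ($F = 2 - 1 = 1$)
$G{\left(S,d \right)} = \frac{1}{\left(2 + \sqrt{S^{2} + d^{2}}\right)^{2}}$ ($G{\left(S,d \right)} = \frac{1}{0 + \left(\sqrt{S^{2} + d^{2}} + 2\right)^{2}} = \frac{1}{0 + \left(2 + \sqrt{S^{2} + d^{2}}\right)^{2}} = \frac{1}{\left(2 + \sqrt{S^{2} + d^{2}}\right)^{2}}$)
$4 G{\left(4,-5 \right)} + F = \frac{4}{\left(2 + \sqrt{4^{2} + \left(-5\right)^{2}}\right)^{2}} + 1 = \frac{4}{\left(2 + \sqrt{16 + 25}\right)^{2}} + 1 = \frac{4}{\left(2 + \sqrt{41}\right)^{2}} + 1 = 1 + \frac{4}{\left(2 + \sqrt{41}\right)^{2}}$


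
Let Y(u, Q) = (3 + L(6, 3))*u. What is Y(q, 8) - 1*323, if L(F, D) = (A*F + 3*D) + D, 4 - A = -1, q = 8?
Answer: 37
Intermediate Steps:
A = 5 (A = 4 - 1*(-1) = 4 + 1 = 5)
L(F, D) = 4*D + 5*F (L(F, D) = (5*F + 3*D) + D = (3*D + 5*F) + D = 4*D + 5*F)
Y(u, Q) = 45*u (Y(u, Q) = (3 + (4*3 + 5*6))*u = (3 + (12 + 30))*u = (3 + 42)*u = 45*u)
Y(q, 8) - 1*323 = 45*8 - 1*323 = 360 - 323 = 37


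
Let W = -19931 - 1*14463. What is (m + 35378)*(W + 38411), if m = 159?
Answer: 142752129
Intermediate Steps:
W = -34394 (W = -19931 - 14463 = -34394)
(m + 35378)*(W + 38411) = (159 + 35378)*(-34394 + 38411) = 35537*4017 = 142752129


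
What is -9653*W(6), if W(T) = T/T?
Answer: -9653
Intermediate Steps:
W(T) = 1
-9653*W(6) = -9653*1 = -9653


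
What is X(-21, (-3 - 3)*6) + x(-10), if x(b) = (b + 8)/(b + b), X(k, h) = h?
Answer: -359/10 ≈ -35.900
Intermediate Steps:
x(b) = (8 + b)/(2*b) (x(b) = (8 + b)/((2*b)) = (8 + b)*(1/(2*b)) = (8 + b)/(2*b))
X(-21, (-3 - 3)*6) + x(-10) = (-3 - 3)*6 + (½)*(8 - 10)/(-10) = -6*6 + (½)*(-⅒)*(-2) = -36 + ⅒ = -359/10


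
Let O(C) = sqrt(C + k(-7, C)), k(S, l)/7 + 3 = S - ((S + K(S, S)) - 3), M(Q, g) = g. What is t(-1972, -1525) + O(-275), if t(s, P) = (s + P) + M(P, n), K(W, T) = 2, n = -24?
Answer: -3521 + 17*I ≈ -3521.0 + 17.0*I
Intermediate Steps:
k(S, l) = -14 (k(S, l) = -21 + 7*(S - ((S + 2) - 3)) = -21 + 7*(S - ((2 + S) - 3)) = -21 + 7*(S - (-1 + S)) = -21 + 7*(S + (1 - S)) = -21 + 7*1 = -21 + 7 = -14)
O(C) = sqrt(-14 + C) (O(C) = sqrt(C - 14) = sqrt(-14 + C))
t(s, P) = -24 + P + s (t(s, P) = (s + P) - 24 = (P + s) - 24 = -24 + P + s)
t(-1972, -1525) + O(-275) = (-24 - 1525 - 1972) + sqrt(-14 - 275) = -3521 + sqrt(-289) = -3521 + 17*I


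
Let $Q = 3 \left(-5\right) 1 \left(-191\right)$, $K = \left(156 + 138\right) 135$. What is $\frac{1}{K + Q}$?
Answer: $\frac{1}{42555} \approx 2.3499 \cdot 10^{-5}$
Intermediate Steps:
$K = 39690$ ($K = 294 \cdot 135 = 39690$)
$Q = 2865$ ($Q = \left(-15\right) 1 \left(-191\right) = \left(-15\right) \left(-191\right) = 2865$)
$\frac{1}{K + Q} = \frac{1}{39690 + 2865} = \frac{1}{42555}$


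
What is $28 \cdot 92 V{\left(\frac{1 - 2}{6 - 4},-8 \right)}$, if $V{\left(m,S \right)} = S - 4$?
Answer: $-30912$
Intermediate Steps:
$V{\left(m,S \right)} = -4 + S$
$28 \cdot 92 V{\left(\frac{1 - 2}{6 - 4},-8 \right)} = 28 \cdot 92 \left(-4 - 8\right) = 2576 \left(-12\right) = -30912$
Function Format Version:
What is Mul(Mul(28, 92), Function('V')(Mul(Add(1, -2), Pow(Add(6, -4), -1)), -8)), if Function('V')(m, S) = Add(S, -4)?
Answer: -30912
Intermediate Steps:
Function('V')(m, S) = Add(-4, S)
Mul(Mul(28, 92), Function('V')(Mul(Add(1, -2), Pow(Add(6, -4), -1)), -8)) = Mul(Mul(28, 92), Add(-4, -8)) = Mul(2576, -12) = -30912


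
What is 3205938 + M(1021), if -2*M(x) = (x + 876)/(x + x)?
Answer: 13093048895/4084 ≈ 3.2059e+6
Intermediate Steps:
M(x) = -(876 + x)/(4*x) (M(x) = -(x + 876)/(2*(x + x)) = -(876 + x)/(2*(2*x)) = -(876 + x)*1/(2*x)/2 = -(876 + x)/(4*x))
3205938 + M(1021) = 3205938 + (¼)*(-876 - 1*1021)/1021 = 3205938 + (¼)*(1/1021)*(-876 - 1021) = 3205938 + (¼)*(1/1021)*(-1897) = 3205938 - 1897/4084 = 13093048895/4084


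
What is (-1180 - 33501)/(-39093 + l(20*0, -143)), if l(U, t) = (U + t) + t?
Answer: 34681/39379 ≈ 0.88070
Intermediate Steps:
l(U, t) = U + 2*t
(-1180 - 33501)/(-39093 + l(20*0, -143)) = (-1180 - 33501)/(-39093 + (20*0 + 2*(-143))) = -34681/(-39093 + (0 - 286)) = -34681/(-39093 - 286) = -34681/(-39379) = -34681*(-1/39379) = 34681/39379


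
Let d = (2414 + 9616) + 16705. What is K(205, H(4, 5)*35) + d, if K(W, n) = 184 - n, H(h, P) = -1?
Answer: 28954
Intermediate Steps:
d = 28735 (d = 12030 + 16705 = 28735)
K(205, H(4, 5)*35) + d = (184 - (-1)*35) + 28735 = (184 - 1*(-35)) + 28735 = (184 + 35) + 28735 = 219 + 28735 = 28954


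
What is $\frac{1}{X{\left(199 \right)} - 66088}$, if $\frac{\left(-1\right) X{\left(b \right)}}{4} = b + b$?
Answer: $- \frac{1}{67680} \approx -1.4775 \cdot 10^{-5}$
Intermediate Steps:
$X{\left(b \right)} = - 8 b$ ($X{\left(b \right)} = - 4 \left(b + b\right) = - 4 \cdot 2 b = - 8 b$)
$\frac{1}{X{\left(199 \right)} - 66088} = \frac{1}{\left(-8\right) 199 - 66088} = \frac{1}{-1592 - 66088} = \frac{1}{-67680} = - \frac{1}{67680}$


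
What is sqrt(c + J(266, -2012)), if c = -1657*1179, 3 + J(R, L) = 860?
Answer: I*sqrt(1952746) ≈ 1397.4*I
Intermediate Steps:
J(R, L) = 857 (J(R, L) = -3 + 860 = 857)
c = -1953603
sqrt(c + J(266, -2012)) = sqrt(-1953603 + 857) = sqrt(-1952746) = I*sqrt(1952746)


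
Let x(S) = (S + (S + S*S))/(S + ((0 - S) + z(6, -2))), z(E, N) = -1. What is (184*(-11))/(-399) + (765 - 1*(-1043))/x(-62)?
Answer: 94554/20615 ≈ 4.5867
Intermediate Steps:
x(S) = -S² - 2*S (x(S) = (S + (S + S*S))/(S + ((0 - S) - 1)) = (S + (S + S²))/(S + (-S - 1)) = (S² + 2*S)/(S + (-1 - S)) = (S² + 2*S)/(-1) = (S² + 2*S)*(-1) = -S² - 2*S)
(184*(-11))/(-399) + (765 - 1*(-1043))/x(-62) = (184*(-11))/(-399) + (765 - 1*(-1043))/((-1*(-62)*(2 - 62))) = -2024*(-1/399) + (765 + 1043)/((-1*(-62)*(-60))) = 2024/399 + 1808/(-3720) = 2024/399 + 1808*(-1/3720) = 2024/399 - 226/465 = 94554/20615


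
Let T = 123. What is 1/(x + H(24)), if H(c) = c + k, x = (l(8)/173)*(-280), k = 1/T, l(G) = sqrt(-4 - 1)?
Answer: 10870781451/266917703161 + 732848760*I*sqrt(5)/266917703161 ≈ 0.040727 + 0.0061393*I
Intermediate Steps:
l(G) = I*sqrt(5) (l(G) = sqrt(-5) = I*sqrt(5))
k = 1/123 ≈ 0.0081301
x = -280*I*sqrt(5)/173 (x = ((I*sqrt(5))/173)*(-280) = ((I*sqrt(5))*(1/173))*(-280) = (I*sqrt(5)/173)*(-280) = -280*I*sqrt(5)/173 ≈ -3.6191*I)
H(c) = 1/123 + c (H(c) = c + 1/123 = 1/123 + c)
1/(x + H(24)) = 1/(-280*I*sqrt(5)/173 + (1/123 + 24)) = 1/(-280*I*sqrt(5)/173 + 2953/123) = 1/(2953/123 - 280*I*sqrt(5)/173)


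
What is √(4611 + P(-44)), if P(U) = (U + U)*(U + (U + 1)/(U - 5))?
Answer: √411883/7 ≈ 91.683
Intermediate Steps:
P(U) = 2*U*(U + (1 + U)/(-5 + U)) (P(U) = (2*U)*(U + (1 + U)/(-5 + U)) = 2*U*(U + (1 + U)/(-5 + U)))
√(4611 + P(-44)) = √(4611 + 2*(-44)*(1 + (-44)² - 4*(-44))/(-5 - 44)) = √(4611 + 2*(-44)*(1 + 1936 + 176)/(-49)) = √(4611 + 2*(-44)*(-1/49)*2113) = √(4611 + 185944/49) = √(411883/49) = √411883/7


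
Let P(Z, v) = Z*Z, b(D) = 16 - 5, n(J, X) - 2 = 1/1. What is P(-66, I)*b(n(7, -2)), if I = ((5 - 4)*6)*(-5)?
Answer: 47916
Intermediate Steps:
n(J, X) = 3 (n(J, X) = 2 + 1/1 = 2 + 1 = 3)
I = -30 (I = (1*6)*(-5) = 6*(-5) = -30)
b(D) = 11
P(Z, v) = Z²
P(-66, I)*b(n(7, -2)) = (-66)²*11 = 4356*11 = 47916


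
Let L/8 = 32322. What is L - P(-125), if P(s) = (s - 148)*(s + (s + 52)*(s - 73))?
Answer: 4170393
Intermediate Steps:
L = 258576 (L = 8*32322 = 258576)
P(s) = (-148 + s)*(s + (-73 + s)*(52 + s)) (P(s) = (-148 + s)*(s + (52 + s)*(-73 + s)) = (-148 + s)*(s + (-73 + s)*(52 + s)))
L - P(-125) = 258576 - (561808 + (-125)³ - 836*(-125) - 168*(-125)²) = 258576 - (561808 - 1953125 + 104500 - 168*15625) = 258576 - (561808 - 1953125 + 104500 - 2625000) = 258576 - 1*(-3911817) = 258576 + 3911817 = 4170393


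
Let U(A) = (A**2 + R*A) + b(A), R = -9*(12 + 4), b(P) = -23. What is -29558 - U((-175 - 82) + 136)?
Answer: -61600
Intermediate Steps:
R = -144 (R = -9*16 = -144)
U(A) = -23 + A**2 - 144*A (U(A) = (A**2 - 144*A) - 23 = -23 + A**2 - 144*A)
-29558 - U((-175 - 82) + 136) = -29558 - (-23 + ((-175 - 82) + 136)**2 - 144*((-175 - 82) + 136)) = -29558 - (-23 + (-257 + 136)**2 - 144*(-257 + 136)) = -29558 - (-23 + (-121)**2 - 144*(-121)) = -29558 - (-23 + 14641 + 17424) = -29558 - 1*32042 = -29558 - 32042 = -61600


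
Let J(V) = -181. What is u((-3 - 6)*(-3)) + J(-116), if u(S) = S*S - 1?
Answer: 547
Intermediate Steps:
u(S) = -1 + S² (u(S) = S² - 1 = -1 + S²)
u((-3 - 6)*(-3)) + J(-116) = (-1 + ((-3 - 6)*(-3))²) - 181 = (-1 + (-9*(-3))²) - 181 = (-1 + 27²) - 181 = (-1 + 729) - 181 = 728 - 181 = 547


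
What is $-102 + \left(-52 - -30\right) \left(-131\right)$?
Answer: $2780$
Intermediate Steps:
$-102 + \left(-52 - -30\right) \left(-131\right) = -102 + \left(-52 + 30\right) \left(-131\right) = -102 - -2882 = -102 + 2882 = 2780$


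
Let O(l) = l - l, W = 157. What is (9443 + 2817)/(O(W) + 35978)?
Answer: 6130/17989 ≈ 0.34076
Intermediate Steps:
O(l) = 0
(9443 + 2817)/(O(W) + 35978) = (9443 + 2817)/(0 + 35978) = 12260/35978 = 12260*(1/35978) = 6130/17989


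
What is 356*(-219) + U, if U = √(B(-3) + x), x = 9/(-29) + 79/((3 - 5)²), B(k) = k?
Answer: -77964 + √55303/58 ≈ -77960.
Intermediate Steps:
x = 2255/116 (x = 9*(-1/29) + 79/((-2)²) = -9/29 + 79/4 = 2255/116 ≈ 19.440)
U = √55303/58 (U = √(-3 + 2255/116) = √(1907/116) = √55303/58 ≈ 4.0546)
356*(-219) + U = 356*(-219) + √55303/58 = -77964 + √55303/58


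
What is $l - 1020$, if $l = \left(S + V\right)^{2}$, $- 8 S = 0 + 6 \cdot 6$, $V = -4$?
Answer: $- \frac{3791}{4} \approx -947.75$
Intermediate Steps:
$S = - \frac{9}{2}$ ($S = - \frac{0 + 6 \cdot 6}{8} = - \frac{0 + 36}{8} = \left(- \frac{1}{8}\right) 36 = - \frac{9}{2} \approx -4.5$)
$l = \frac{289}{4}$ ($l = \left(- \frac{9}{2} - 4\right)^{2} = \left(- \frac{17}{2}\right)^{2} = \frac{289}{4} \approx 72.25$)
$l - 1020 = \frac{289}{4} - 1020 = - \frac{3791}{4}$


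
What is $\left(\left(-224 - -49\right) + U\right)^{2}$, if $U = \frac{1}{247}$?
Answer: $\frac{1868314176}{61009} \approx 30624.0$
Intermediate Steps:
$U = \frac{1}{247} \approx 0.0040486$
$\left(\left(-224 - -49\right) + U\right)^{2} = \left(\left(-224 - -49\right) + \frac{1}{247}\right)^{2} = \left(\left(-224 + 49\right) + \frac{1}{247}\right)^{2} = \left(-175 + \frac{1}{247}\right)^{2} = \left(- \frac{43224}{247}\right)^{2} = \frac{1868314176}{61009}$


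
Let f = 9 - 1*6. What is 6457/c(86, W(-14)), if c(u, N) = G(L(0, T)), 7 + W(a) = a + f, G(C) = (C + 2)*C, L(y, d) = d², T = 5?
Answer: 6457/675 ≈ 9.5659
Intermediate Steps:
f = 3 (f = 9 - 6 = 3)
G(C) = C*(2 + C) (G(C) = (2 + C)*C = C*(2 + C))
W(a) = -4 + a (W(a) = -7 + (a + 3) = -7 + (3 + a) = -4 + a)
c(u, N) = 675 (c(u, N) = 5²*(2 + 5²) = 25*(2 + 25) = 25*27 = 675)
6457/c(86, W(-14)) = 6457/675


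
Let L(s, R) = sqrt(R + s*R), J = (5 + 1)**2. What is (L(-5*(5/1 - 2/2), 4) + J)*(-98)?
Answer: -3528 - 196*I*sqrt(19) ≈ -3528.0 - 854.34*I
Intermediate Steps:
J = 36 (J = 6**2 = 36)
L(s, R) = sqrt(R + R*s)
(L(-5*(5/1 - 2/2), 4) + J)*(-98) = (sqrt(4*(1 - 5*(5/1 - 2/2))) + 36)*(-98) = (sqrt(4*(1 - 5*(5*1 - 2*1/2))) + 36)*(-98) = (sqrt(4*(1 - 5*(5 - 1))) + 36)*(-98) = (sqrt(4*(1 - 5*4)) + 36)*(-98) = (sqrt(4*(1 - 20)) + 36)*(-98) = (sqrt(4*(-19)) + 36)*(-98) = (sqrt(-76) + 36)*(-98) = (2*I*sqrt(19) + 36)*(-98) = (36 + 2*I*sqrt(19))*(-98) = -3528 - 196*I*sqrt(19)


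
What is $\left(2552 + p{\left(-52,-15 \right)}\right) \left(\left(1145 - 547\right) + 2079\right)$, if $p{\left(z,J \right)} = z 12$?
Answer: $5161256$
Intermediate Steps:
$p{\left(z,J \right)} = 12 z$
$\left(2552 + p{\left(-52,-15 \right)}\right) \left(\left(1145 - 547\right) + 2079\right) = \left(2552 + 12 \left(-52\right)\right) \left(\left(1145 - 547\right) + 2079\right) = \left(2552 - 624\right) \left(598 + 2079\right) = 1928 \cdot 2677 = 5161256$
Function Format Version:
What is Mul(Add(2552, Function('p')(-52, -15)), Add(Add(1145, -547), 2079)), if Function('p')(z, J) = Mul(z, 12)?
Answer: 5161256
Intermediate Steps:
Function('p')(z, J) = Mul(12, z)
Mul(Add(2552, Function('p')(-52, -15)), Add(Add(1145, -547), 2079)) = Mul(Add(2552, Mul(12, -52)), Add(Add(1145, -547), 2079)) = Mul(Add(2552, -624), Add(598, 2079)) = Mul(1928, 2677) = 5161256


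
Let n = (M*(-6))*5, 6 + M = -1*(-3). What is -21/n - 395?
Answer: -11857/30 ≈ -395.23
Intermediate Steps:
M = -3 (M = -6 - 1*(-3) = -6 + 3 = -3)
n = 90 (n = -3*(-6)*5 = 18*5 = 90)
-21/n - 395 = -21/90 - 395 = -21*1/90 - 395 = -7/30 - 395 = -11857/30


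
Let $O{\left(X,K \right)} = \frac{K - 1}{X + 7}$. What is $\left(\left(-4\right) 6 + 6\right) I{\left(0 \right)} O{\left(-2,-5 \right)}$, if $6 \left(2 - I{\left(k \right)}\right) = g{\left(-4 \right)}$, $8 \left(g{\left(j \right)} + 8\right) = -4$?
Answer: $\frac{369}{5} \approx 73.8$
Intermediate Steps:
$g{\left(j \right)} = - \frac{17}{2}$ ($g{\left(j \right)} = -8 + \frac{1}{8} \left(-4\right) = -8 - \frac{1}{2} = - \frac{17}{2}$)
$I{\left(k \right)} = \frac{41}{12}$ ($I{\left(k \right)} = 2 - - \frac{17}{12} = 2 + \frac{17}{12} = \frac{41}{12}$)
$O{\left(X,K \right)} = \frac{-1 + K}{7 + X}$
$\left(\left(-4\right) 6 + 6\right) I{\left(0 \right)} O{\left(-2,-5 \right)} = \left(\left(-4\right) 6 + 6\right) \frac{41}{12} \frac{-1 - 5}{7 - 2} = \left(-24 + 6\right) \frac{41}{12} \cdot \frac{1}{5} \left(-6\right) = \left(-18\right) \frac{41}{12} \cdot \frac{1}{5} \left(-6\right) = \left(- \frac{123}{2}\right) \left(- \frac{6}{5}\right) = \frac{369}{5}$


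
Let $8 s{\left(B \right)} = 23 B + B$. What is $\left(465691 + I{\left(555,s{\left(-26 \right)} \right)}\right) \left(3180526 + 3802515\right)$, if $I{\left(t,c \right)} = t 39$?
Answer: $3403087268776$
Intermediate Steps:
$s{\left(B \right)} = 3 B$ ($s{\left(B \right)} = \frac{23 B + B}{8} = \frac{24 B}{8} = 3 B$)
$I{\left(t,c \right)} = 39 t$
$\left(465691 + I{\left(555,s{\left(-26 \right)} \right)}\right) \left(3180526 + 3802515\right) = \left(465691 + 39 \cdot 555\right) \left(3180526 + 3802515\right) = \left(465691 + 21645\right) 6983041 = 487336 \cdot 6983041 = 3403087268776$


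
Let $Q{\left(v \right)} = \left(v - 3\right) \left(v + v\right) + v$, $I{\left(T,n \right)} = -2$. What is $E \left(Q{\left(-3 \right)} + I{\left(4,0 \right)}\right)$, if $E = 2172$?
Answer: $67332$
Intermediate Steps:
$Q{\left(v \right)} = v + 2 v \left(-3 + v\right)$ ($Q{\left(v \right)} = \left(-3 + v\right) 2 v + v = 2 v \left(-3 + v\right) + v = v + 2 v \left(-3 + v\right)$)
$E \left(Q{\left(-3 \right)} + I{\left(4,0 \right)}\right) = 2172 \left(- 3 \left(-5 + 2 \left(-3\right)\right) - 2\right) = 2172 \left(- 3 \left(-5 - 6\right) - 2\right) = 2172 \left(\left(-3\right) \left(-11\right) - 2\right) = 2172 \left(33 - 2\right) = 2172 \cdot 31 = 67332$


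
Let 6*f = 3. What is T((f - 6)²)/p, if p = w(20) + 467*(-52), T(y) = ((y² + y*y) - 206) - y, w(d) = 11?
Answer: -12751/194184 ≈ -0.065665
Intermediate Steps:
f = ½ (f = (⅙)*3 = ½ ≈ 0.50000)
T(y) = -206 - y + 2*y² (T(y) = ((y² + y²) - 206) - y = (2*y² - 206) - y = (-206 + 2*y²) - y = -206 - y + 2*y²)
p = -24273 (p = 11 + 467*(-52) = 11 - 24284 = -24273)
T((f - 6)²)/p = (-206 - (½ - 6)² + 2*((½ - 6)²)²)/(-24273) = (-206 - (-11/2)² + 2*((-11/2)²)²)*(-1/24273) = (-206 - 1*121/4 + 2*(121/4)²)*(-1/24273) = (-206 - 121/4 + 2*(14641/16))*(-1/24273) = (-206 - 121/4 + 14641/8)*(-1/24273) = (12751/8)*(-1/24273) = -12751/194184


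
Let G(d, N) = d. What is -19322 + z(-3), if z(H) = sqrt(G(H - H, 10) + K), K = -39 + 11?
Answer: -19322 + 2*I*sqrt(7) ≈ -19322.0 + 5.2915*I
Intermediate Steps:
K = -28
z(H) = 2*I*sqrt(7) (z(H) = sqrt((H - H) - 28) = sqrt(0 - 28) = sqrt(-28) = 2*I*sqrt(7))
-19322 + z(-3) = -19322 + 2*I*sqrt(7)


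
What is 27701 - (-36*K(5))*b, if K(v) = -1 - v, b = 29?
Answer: 21437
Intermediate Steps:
27701 - (-36*K(5))*b = 27701 - (-36*(-1 - 1*5))*29 = 27701 - (-36*(-1 - 5))*29 = 27701 - (-36*(-6))*29 = 27701 - 216*29 = 27701 - 1*6264 = 27701 - 6264 = 21437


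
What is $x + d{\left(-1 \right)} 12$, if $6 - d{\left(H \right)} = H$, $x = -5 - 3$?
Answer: $76$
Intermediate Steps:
$x = -8$
$d{\left(H \right)} = 6 - H$
$x + d{\left(-1 \right)} 12 = -8 + \left(6 - -1\right) 12 = -8 + \left(6 + 1\right) 12 = -8 + 7 \cdot 12 = -8 + 84 = 76$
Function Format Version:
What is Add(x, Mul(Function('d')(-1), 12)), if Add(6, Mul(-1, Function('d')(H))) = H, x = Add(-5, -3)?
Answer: 76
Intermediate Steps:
x = -8
Function('d')(H) = Add(6, Mul(-1, H))
Add(x, Mul(Function('d')(-1), 12)) = Add(-8, Mul(Add(6, Mul(-1, -1)), 12)) = Add(-8, Mul(Add(6, 1), 12)) = Add(-8, Mul(7, 12)) = Add(-8, 84) = 76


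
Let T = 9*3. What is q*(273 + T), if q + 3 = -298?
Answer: -90300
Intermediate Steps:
q = -301 (q = -3 - 298 = -301)
T = 27
q*(273 + T) = -301*(273 + 27) = -301*300 = -90300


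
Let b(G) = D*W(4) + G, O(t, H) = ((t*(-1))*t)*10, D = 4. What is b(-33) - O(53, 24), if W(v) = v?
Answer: 28073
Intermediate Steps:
O(t, H) = -10*t² (O(t, H) = ((-t)*t)*10 = -t²*10 = -10*t²)
b(G) = 16 + G (b(G) = 4*4 + G = 16 + G)
b(-33) - O(53, 24) = (16 - 33) - (-10)*53² = -17 - (-10)*2809 = -17 - 1*(-28090) = -17 + 28090 = 28073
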